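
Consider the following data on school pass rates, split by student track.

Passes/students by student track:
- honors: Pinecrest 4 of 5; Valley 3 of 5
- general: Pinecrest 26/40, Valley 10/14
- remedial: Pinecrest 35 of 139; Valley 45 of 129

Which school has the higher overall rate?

Valley

Honors: Pinecrest 4/5 = 80.0%, Valley 3/5 = 60.0% → Pinecrest
General: Pinecrest 26/40 = 65.0%, Valley 10/14 = 71.4% → Valley
Remedial: Pinecrest 35/139 = 25.2%, Valley 45/129 = 34.9% → Valley
Overall: Pinecrest 65/184 = 35.3%, Valley 58/148 = 39.2% → Valley
(Neither sweeps every student group, but Valley has the higher pooled rate.)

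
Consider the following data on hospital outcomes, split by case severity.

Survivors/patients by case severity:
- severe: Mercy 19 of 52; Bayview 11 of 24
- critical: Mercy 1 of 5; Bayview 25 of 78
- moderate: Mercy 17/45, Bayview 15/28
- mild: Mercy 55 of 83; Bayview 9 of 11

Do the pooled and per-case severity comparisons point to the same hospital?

Severe: Mercy 19/52 = 36.5%, Bayview 11/24 = 45.8% → Bayview
Critical: Mercy 1/5 = 20.0%, Bayview 25/78 = 32.1% → Bayview
Moderate: Mercy 17/45 = 37.8%, Bayview 15/28 = 53.6% → Bayview
Mild: Mercy 55/83 = 66.3%, Bayview 9/11 = 81.8% → Bayview
Overall: Mercy 92/185 = 49.7%, Bayview 60/141 = 42.6% → Mercy
Bayview wins each case group but Mercy wins overall — the comparison reverses. Bayview's patients skew toward critical, which has a lower base rate.

No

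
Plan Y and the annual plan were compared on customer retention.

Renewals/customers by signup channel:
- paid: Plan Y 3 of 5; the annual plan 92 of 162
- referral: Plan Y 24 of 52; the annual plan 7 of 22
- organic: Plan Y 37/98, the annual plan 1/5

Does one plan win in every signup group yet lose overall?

Yes

Paid: Plan Y 3/5 = 60.0%, the annual plan 92/162 = 56.8% → Plan Y
Referral: Plan Y 24/52 = 46.2%, the annual plan 7/22 = 31.8% → Plan Y
Organic: Plan Y 37/98 = 37.8%, the annual plan 1/5 = 20.0% → Plan Y
Overall: Plan Y 64/155 = 41.3%, the annual plan 100/189 = 52.9% → the annual plan
Plan Y wins each signup group but the annual plan wins overall — the comparison reverses. Plan Y's customers skew toward organic, which has a lower base rate.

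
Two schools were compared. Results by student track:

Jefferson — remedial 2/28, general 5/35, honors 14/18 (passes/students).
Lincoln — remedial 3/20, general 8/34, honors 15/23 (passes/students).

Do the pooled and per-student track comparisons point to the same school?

Remedial: Jefferson 2/28 = 7.1%, Lincoln 3/20 = 15.0% → Lincoln
General: Jefferson 5/35 = 14.3%, Lincoln 8/34 = 23.5% → Lincoln
Honors: Jefferson 14/18 = 77.8%, Lincoln 15/23 = 65.2% → Jefferson
Overall: Jefferson 21/81 = 25.9%, Lincoln 26/77 = 33.8% → Lincoln
Neither sweeps: Jefferson wins 1 of 3 groups, Lincoln wins 2. Lincoln wins overall but not every group — no Simpson reversal.

No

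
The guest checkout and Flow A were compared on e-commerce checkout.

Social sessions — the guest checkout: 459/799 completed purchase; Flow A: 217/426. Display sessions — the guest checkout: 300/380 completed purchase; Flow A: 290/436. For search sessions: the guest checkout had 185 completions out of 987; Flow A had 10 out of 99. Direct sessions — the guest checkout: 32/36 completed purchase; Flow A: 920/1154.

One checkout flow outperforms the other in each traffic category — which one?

Social: the guest checkout 459/799 = 57.4%, Flow A 217/426 = 50.9% → the guest checkout
Display: the guest checkout 300/380 = 78.9%, Flow A 290/436 = 66.5% → the guest checkout
Search: the guest checkout 185/987 = 18.7%, Flow A 10/99 = 10.1% → the guest checkout
Direct: the guest checkout 32/36 = 88.9%, Flow A 920/1154 = 79.7% → the guest checkout
The guest checkout has the higher rate in all 4 groups.

the guest checkout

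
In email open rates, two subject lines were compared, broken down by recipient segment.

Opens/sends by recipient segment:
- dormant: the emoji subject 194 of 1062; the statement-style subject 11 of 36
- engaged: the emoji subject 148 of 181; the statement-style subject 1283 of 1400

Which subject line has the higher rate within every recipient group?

the statement-style subject

Dormant: the emoji subject 194/1062 = 18.3%, the statement-style subject 11/36 = 30.6% → the statement-style subject
Engaged: the emoji subject 148/181 = 81.8%, the statement-style subject 1283/1400 = 91.6% → the statement-style subject
The statement-style subject has the higher rate in both groups.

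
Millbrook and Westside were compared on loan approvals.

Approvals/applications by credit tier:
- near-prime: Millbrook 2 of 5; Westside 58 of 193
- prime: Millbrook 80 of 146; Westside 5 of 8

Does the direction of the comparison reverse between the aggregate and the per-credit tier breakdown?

No

Near-prime: Millbrook 2/5 = 40.0%, Westside 58/193 = 30.1% → Millbrook
Prime: Millbrook 80/146 = 54.8%, Westside 5/8 = 62.5% → Westside
Overall: Millbrook 82/151 = 54.3%, Westside 63/201 = 31.3% → Millbrook
Neither sweeps: Millbrook wins 1 of 2 groups, Westside wins 1. Millbrook wins overall but not every group — no Simpson reversal.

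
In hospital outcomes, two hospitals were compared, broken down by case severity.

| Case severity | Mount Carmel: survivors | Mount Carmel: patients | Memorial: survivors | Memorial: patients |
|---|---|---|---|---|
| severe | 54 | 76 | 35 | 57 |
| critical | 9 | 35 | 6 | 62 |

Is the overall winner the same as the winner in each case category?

Severe: Mount Carmel 54/76 = 71.1%, Memorial 35/57 = 61.4% → Mount Carmel
Critical: Mount Carmel 9/35 = 25.7%, Memorial 6/62 = 9.7% → Mount Carmel
Overall: Mount Carmel 63/111 = 56.8%, Memorial 41/119 = 34.5% → Mount Carmel
Mount Carmel wins overall and in every case group — no reversal.

Yes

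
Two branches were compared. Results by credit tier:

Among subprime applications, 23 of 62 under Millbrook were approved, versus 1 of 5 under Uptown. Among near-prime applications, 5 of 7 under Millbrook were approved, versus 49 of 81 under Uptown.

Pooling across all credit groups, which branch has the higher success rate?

Uptown

Subprime: Millbrook 23/62 = 37.1%, Uptown 1/5 = 20.0% → Millbrook
Near-prime: Millbrook 5/7 = 71.4%, Uptown 49/81 = 60.5% → Millbrook
Overall: Millbrook 28/69 = 40.6%, Uptown 50/86 = 58.1% → Uptown
(Millbrook wins every credit group but Uptown wins overall — Millbrook's applications skew toward the low-rate subprime group.)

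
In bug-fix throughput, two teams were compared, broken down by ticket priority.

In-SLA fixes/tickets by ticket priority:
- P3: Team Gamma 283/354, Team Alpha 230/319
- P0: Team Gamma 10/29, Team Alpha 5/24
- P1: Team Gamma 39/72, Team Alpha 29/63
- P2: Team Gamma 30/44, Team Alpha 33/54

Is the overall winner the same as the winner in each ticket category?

Yes

P3: Team Gamma 283/354 = 79.9%, Team Alpha 230/319 = 72.1% → Team Gamma
P0: Team Gamma 10/29 = 34.5%, Team Alpha 5/24 = 20.8% → Team Gamma
P1: Team Gamma 39/72 = 54.2%, Team Alpha 29/63 = 46.0% → Team Gamma
P2: Team Gamma 30/44 = 68.2%, Team Alpha 33/54 = 61.1% → Team Gamma
Overall: Team Gamma 362/499 = 72.5%, Team Alpha 297/460 = 64.6% → Team Gamma
Team Gamma wins overall and in every ticket group — no reversal.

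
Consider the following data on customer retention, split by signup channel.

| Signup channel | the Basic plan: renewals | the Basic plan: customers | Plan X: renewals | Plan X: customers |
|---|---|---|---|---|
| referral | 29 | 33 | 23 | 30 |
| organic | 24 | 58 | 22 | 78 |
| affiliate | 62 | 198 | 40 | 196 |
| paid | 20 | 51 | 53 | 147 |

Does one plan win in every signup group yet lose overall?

Referral: the Basic plan 29/33 = 87.9%, Plan X 23/30 = 76.7% → the Basic plan
Organic: the Basic plan 24/58 = 41.4%, Plan X 22/78 = 28.2% → the Basic plan
Affiliate: the Basic plan 62/198 = 31.3%, Plan X 40/196 = 20.4% → the Basic plan
Paid: the Basic plan 20/51 = 39.2%, Plan X 53/147 = 36.1% → the Basic plan
Overall: the Basic plan 135/340 = 39.7%, Plan X 138/451 = 30.6% → the Basic plan
The Basic plan wins overall and in every signup group — no reversal.

No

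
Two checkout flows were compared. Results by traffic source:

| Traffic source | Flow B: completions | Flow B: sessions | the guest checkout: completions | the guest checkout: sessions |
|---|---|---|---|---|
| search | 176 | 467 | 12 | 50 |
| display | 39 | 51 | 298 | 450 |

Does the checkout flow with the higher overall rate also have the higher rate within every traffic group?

Search: Flow B 176/467 = 37.7%, the guest checkout 12/50 = 24.0% → Flow B
Display: Flow B 39/51 = 76.5%, the guest checkout 298/450 = 66.2% → Flow B
Overall: Flow B 215/518 = 41.5%, the guest checkout 310/500 = 62.0% → the guest checkout
Flow B wins each traffic group but the guest checkout wins overall — the comparison reverses. Flow B's sessions skew toward search, which has a lower base rate.

No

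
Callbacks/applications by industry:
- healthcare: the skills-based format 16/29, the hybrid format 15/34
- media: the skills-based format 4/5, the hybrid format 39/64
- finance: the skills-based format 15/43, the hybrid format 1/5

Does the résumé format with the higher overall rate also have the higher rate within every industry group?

No

Healthcare: the skills-based format 16/29 = 55.2%, the hybrid format 15/34 = 44.1% → the skills-based format
Media: the skills-based format 4/5 = 80.0%, the hybrid format 39/64 = 60.9% → the skills-based format
Finance: the skills-based format 15/43 = 34.9%, the hybrid format 1/5 = 20.0% → the skills-based format
Overall: the skills-based format 35/77 = 45.5%, the hybrid format 55/103 = 53.4% → the hybrid format
The skills-based format wins each industry group but the hybrid format wins overall — the comparison reverses. The skills-based format's applications skew toward finance, which has a lower base rate.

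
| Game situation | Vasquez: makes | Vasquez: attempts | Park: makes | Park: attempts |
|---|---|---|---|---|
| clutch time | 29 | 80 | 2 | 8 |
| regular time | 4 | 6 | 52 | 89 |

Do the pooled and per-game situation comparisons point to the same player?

Clutch time: Vasquez 29/80 = 36.2%, Park 2/8 = 25.0% → Vasquez
Regular time: Vasquez 4/6 = 66.7%, Park 52/89 = 58.4% → Vasquez
Overall: Vasquez 33/86 = 38.4%, Park 54/97 = 55.7% → Park
Vasquez wins each game group but Park wins overall — the comparison reverses. Vasquez's attempts skew toward clutch time, which has a lower base rate.

No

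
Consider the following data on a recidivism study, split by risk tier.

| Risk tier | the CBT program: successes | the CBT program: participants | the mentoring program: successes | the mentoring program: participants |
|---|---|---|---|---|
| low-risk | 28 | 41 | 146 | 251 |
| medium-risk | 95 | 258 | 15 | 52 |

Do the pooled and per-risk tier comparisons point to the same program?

Low-risk: the CBT program 28/41 = 68.3%, the mentoring program 146/251 = 58.2% → the CBT program
Medium-risk: the CBT program 95/258 = 36.8%, the mentoring program 15/52 = 28.8% → the CBT program
Overall: the CBT program 123/299 = 41.1%, the mentoring program 161/303 = 53.1% → the mentoring program
The CBT program wins each risk group but the mentoring program wins overall — the comparison reverses. The CBT program's participants skew toward medium-risk, which has a lower base rate.

No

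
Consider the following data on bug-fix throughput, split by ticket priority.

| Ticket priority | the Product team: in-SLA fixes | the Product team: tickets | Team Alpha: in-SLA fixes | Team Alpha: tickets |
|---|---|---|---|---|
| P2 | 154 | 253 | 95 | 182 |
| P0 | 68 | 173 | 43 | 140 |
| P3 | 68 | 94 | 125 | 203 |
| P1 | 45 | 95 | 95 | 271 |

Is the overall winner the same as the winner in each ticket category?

Yes

P2: the Product team 154/253 = 60.9%, Team Alpha 95/182 = 52.2% → the Product team
P0: the Product team 68/173 = 39.3%, Team Alpha 43/140 = 30.7% → the Product team
P3: the Product team 68/94 = 72.3%, Team Alpha 125/203 = 61.6% → the Product team
P1: the Product team 45/95 = 47.4%, Team Alpha 95/271 = 35.1% → the Product team
Overall: the Product team 335/615 = 54.5%, Team Alpha 358/796 = 45.0% → the Product team
The Product team wins overall and in every ticket group — no reversal.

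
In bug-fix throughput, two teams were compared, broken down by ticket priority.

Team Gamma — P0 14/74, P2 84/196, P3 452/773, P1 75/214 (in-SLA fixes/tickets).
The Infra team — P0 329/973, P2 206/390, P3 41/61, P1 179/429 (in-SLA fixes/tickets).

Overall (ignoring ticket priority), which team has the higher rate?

Team Gamma

P0: Team Gamma 14/74 = 18.9%, the Infra team 329/973 = 33.8% → the Infra team
P2: Team Gamma 84/196 = 42.9%, the Infra team 206/390 = 52.8% → the Infra team
P3: Team Gamma 452/773 = 58.5%, the Infra team 41/61 = 67.2% → the Infra team
P1: Team Gamma 75/214 = 35.0%, the Infra team 179/429 = 41.7% → the Infra team
Overall: Team Gamma 625/1257 = 49.7%, the Infra team 755/1853 = 40.7% → Team Gamma
(The Infra team wins every ticket group but Team Gamma wins overall — the Infra team's tickets skew toward the low-rate P0 group.)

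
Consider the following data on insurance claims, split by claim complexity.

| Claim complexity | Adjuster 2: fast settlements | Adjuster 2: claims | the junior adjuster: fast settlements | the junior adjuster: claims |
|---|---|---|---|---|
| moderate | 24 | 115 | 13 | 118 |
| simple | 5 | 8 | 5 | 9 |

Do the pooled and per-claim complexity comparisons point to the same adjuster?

Moderate: Adjuster 2 24/115 = 20.9%, the junior adjuster 13/118 = 11.0% → Adjuster 2
Simple: Adjuster 2 5/8 = 62.5%, the junior adjuster 5/9 = 55.6% → Adjuster 2
Overall: Adjuster 2 29/123 = 23.6%, the junior adjuster 18/127 = 14.2% → Adjuster 2
Adjuster 2 wins overall and in every claim group — no reversal.

Yes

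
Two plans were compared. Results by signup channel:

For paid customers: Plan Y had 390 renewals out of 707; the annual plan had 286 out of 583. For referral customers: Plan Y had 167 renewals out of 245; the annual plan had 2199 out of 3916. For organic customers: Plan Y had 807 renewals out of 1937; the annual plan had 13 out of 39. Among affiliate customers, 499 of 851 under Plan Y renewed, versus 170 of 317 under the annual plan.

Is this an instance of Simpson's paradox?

Paid: Plan Y 390/707 = 55.2%, the annual plan 286/583 = 49.1% → Plan Y
Referral: Plan Y 167/245 = 68.2%, the annual plan 2199/3916 = 56.2% → Plan Y
Organic: Plan Y 807/1937 = 41.7%, the annual plan 13/39 = 33.3% → Plan Y
Affiliate: Plan Y 499/851 = 58.6%, the annual plan 170/317 = 53.6% → Plan Y
Overall: Plan Y 1863/3740 = 49.8%, the annual plan 2668/4855 = 55.0% → the annual plan
Plan Y wins each signup group but the annual plan wins overall — the comparison reverses. Plan Y's customers skew toward organic, which has a lower base rate.

Yes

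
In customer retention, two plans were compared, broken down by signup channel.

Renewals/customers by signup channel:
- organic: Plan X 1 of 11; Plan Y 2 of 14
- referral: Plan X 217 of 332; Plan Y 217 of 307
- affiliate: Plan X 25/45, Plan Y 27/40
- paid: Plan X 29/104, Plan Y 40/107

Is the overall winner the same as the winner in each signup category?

Organic: Plan X 1/11 = 9.1%, Plan Y 2/14 = 14.3% → Plan Y
Referral: Plan X 217/332 = 65.4%, Plan Y 217/307 = 70.7% → Plan Y
Affiliate: Plan X 25/45 = 55.6%, Plan Y 27/40 = 67.5% → Plan Y
Paid: Plan X 29/104 = 27.9%, Plan Y 40/107 = 37.4% → Plan Y
Overall: Plan X 272/492 = 55.3%, Plan Y 286/468 = 61.1% → Plan Y
Plan Y wins overall and in every signup group — no reversal.

Yes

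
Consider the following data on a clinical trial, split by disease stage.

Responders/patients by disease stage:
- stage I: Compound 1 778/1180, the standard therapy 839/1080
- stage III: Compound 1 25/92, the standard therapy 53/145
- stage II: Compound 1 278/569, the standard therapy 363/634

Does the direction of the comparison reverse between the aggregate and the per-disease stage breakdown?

Stage I: Compound 1 778/1180 = 65.9%, the standard therapy 839/1080 = 77.7% → the standard therapy
Stage III: Compound 1 25/92 = 27.2%, the standard therapy 53/145 = 36.6% → the standard therapy
Stage II: Compound 1 278/569 = 48.9%, the standard therapy 363/634 = 57.3% → the standard therapy
Overall: Compound 1 1081/1841 = 58.7%, the standard therapy 1255/1859 = 67.5% → the standard therapy
The standard therapy wins overall and in every disease group — no reversal.

No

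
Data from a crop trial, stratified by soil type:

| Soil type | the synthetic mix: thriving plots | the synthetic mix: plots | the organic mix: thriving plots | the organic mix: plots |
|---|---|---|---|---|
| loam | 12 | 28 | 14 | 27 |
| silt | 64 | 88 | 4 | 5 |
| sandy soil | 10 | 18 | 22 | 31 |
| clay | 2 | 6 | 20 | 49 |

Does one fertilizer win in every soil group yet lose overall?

Yes

Loam: the synthetic mix 12/28 = 42.9%, the organic mix 14/27 = 51.9% → the organic mix
Silt: the synthetic mix 64/88 = 72.7%, the organic mix 4/5 = 80.0% → the organic mix
Sandy soil: the synthetic mix 10/18 = 55.6%, the organic mix 22/31 = 71.0% → the organic mix
Clay: the synthetic mix 2/6 = 33.3%, the organic mix 20/49 = 40.8% → the organic mix
Overall: the synthetic mix 88/140 = 62.9%, the organic mix 60/112 = 53.6% → the synthetic mix
The organic mix wins each soil group but the synthetic mix wins overall — the comparison reverses. The organic mix's plots skew toward clay, which has a lower base rate.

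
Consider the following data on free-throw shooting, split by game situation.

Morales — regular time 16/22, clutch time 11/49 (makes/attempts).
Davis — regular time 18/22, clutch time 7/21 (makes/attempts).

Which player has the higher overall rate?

Regular time: Morales 16/22 = 72.7%, Davis 18/22 = 81.8% → Davis
Clutch time: Morales 11/49 = 22.4%, Davis 7/21 = 33.3% → Davis
Overall: Morales 27/71 = 38.0%, Davis 25/43 = 58.1% → Davis

Davis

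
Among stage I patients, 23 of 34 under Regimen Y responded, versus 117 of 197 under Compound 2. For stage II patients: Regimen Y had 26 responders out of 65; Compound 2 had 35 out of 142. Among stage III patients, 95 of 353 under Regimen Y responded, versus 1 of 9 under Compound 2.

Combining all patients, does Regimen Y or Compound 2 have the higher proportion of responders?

Compound 2

Stage I: Regimen Y 23/34 = 67.6%, Compound 2 117/197 = 59.4% → Regimen Y
Stage II: Regimen Y 26/65 = 40.0%, Compound 2 35/142 = 24.6% → Regimen Y
Stage III: Regimen Y 95/353 = 26.9%, Compound 2 1/9 = 11.1% → Regimen Y
Overall: Regimen Y 144/452 = 31.9%, Compound 2 153/348 = 44.0% → Compound 2
(Regimen Y wins every disease group but Compound 2 wins overall — Regimen Y's patients skew toward the low-rate stage III group.)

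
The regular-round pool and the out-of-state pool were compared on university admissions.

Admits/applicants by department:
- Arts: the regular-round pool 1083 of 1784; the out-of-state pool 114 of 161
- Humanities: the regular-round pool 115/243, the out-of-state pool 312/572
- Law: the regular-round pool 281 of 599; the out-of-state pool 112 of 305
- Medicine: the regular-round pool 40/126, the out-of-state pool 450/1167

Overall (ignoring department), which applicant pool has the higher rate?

Arts: the regular-round pool 1083/1784 = 60.7%, the out-of-state pool 114/161 = 70.8% → the out-of-state pool
Humanities: the regular-round pool 115/243 = 47.3%, the out-of-state pool 312/572 = 54.5% → the out-of-state pool
Law: the regular-round pool 281/599 = 46.9%, the out-of-state pool 112/305 = 36.7% → the regular-round pool
Medicine: the regular-round pool 40/126 = 31.7%, the out-of-state pool 450/1167 = 38.6% → the out-of-state pool
Overall: the regular-round pool 1519/2752 = 55.2%, the out-of-state pool 988/2205 = 44.8% → the regular-round pool
(Neither sweeps every department group, but the regular-round pool has the higher pooled rate.)

the regular-round pool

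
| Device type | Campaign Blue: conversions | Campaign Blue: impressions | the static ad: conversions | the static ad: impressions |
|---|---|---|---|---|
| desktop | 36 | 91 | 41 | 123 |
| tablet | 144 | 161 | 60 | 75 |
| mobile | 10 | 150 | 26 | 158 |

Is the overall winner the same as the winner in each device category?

Desktop: Campaign Blue 36/91 = 39.6%, the static ad 41/123 = 33.3% → Campaign Blue
Tablet: Campaign Blue 144/161 = 89.4%, the static ad 60/75 = 80.0% → Campaign Blue
Mobile: Campaign Blue 10/150 = 6.7%, the static ad 26/158 = 16.5% → the static ad
Overall: Campaign Blue 190/402 = 47.3%, the static ad 127/356 = 35.7% → Campaign Blue
Neither sweeps: Campaign Blue wins 2 of 3 groups, the static ad wins 1. Campaign Blue wins overall but not every group — no Simpson reversal.

No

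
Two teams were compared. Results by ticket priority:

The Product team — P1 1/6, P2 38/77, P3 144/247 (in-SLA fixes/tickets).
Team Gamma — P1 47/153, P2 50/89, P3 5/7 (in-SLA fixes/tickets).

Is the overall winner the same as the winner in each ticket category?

No

P1: the Product team 1/6 = 16.7%, Team Gamma 47/153 = 30.7% → Team Gamma
P2: the Product team 38/77 = 49.4%, Team Gamma 50/89 = 56.2% → Team Gamma
P3: the Product team 144/247 = 58.3%, Team Gamma 5/7 = 71.4% → Team Gamma
Overall: the Product team 183/330 = 55.5%, Team Gamma 102/249 = 41.0% → the Product team
Team Gamma wins each ticket group but the Product team wins overall — the comparison reverses. Team Gamma's tickets skew toward P1, which has a lower base rate.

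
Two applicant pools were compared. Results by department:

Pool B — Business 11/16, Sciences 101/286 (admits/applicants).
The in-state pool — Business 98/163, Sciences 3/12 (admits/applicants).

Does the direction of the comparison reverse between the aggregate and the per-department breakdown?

Business: Pool B 11/16 = 68.8%, the in-state pool 98/163 = 60.1% → Pool B
Sciences: Pool B 101/286 = 35.3%, the in-state pool 3/12 = 25.0% → Pool B
Overall: Pool B 112/302 = 37.1%, the in-state pool 101/175 = 57.7% → the in-state pool
Pool B wins each department group but the in-state pool wins overall — the comparison reverses. Pool B's applicants skew toward Sciences, which has a lower base rate.

Yes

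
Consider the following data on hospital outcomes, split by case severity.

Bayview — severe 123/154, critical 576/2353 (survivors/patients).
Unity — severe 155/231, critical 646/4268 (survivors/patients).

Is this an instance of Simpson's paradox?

Severe: Bayview 123/154 = 79.9%, Unity 155/231 = 67.1% → Bayview
Critical: Bayview 576/2353 = 24.5%, Unity 646/4268 = 15.1% → Bayview
Overall: Bayview 699/2507 = 27.9%, Unity 801/4499 = 17.8% → Bayview
Bayview wins overall and in every case group — no reversal.

No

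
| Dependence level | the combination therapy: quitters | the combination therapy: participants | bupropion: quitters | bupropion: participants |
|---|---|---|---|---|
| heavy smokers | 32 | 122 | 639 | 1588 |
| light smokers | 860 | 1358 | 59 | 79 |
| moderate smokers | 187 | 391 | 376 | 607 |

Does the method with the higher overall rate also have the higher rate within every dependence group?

Heavy smokers: the combination therapy 32/122 = 26.2%, bupropion 639/1588 = 40.2% → bupropion
Light smokers: the combination therapy 860/1358 = 63.3%, bupropion 59/79 = 74.7% → bupropion
Moderate smokers: the combination therapy 187/391 = 47.8%, bupropion 376/607 = 61.9% → bupropion
Overall: the combination therapy 1079/1871 = 57.7%, bupropion 1074/2274 = 47.2% → the combination therapy
Bupropion wins each dependence group but the combination therapy wins overall — the comparison reverses. Bupropion's participants skew toward heavy smokers, which has a lower base rate.

No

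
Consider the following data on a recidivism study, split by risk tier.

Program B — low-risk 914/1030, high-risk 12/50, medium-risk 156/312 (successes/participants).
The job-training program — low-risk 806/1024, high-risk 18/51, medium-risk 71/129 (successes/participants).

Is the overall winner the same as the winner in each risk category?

Low-risk: Program B 914/1030 = 88.7%, the job-training program 806/1024 = 78.7% → Program B
High-risk: Program B 12/50 = 24.0%, the job-training program 18/51 = 35.3% → the job-training program
Medium-risk: Program B 156/312 = 50.0%, the job-training program 71/129 = 55.0% → the job-training program
Overall: Program B 1082/1392 = 77.7%, the job-training program 895/1204 = 74.3% → Program B
Neither sweeps: Program B wins 1 of 3 groups, the job-training program wins 2. Program B wins overall but not every group — no Simpson reversal.

No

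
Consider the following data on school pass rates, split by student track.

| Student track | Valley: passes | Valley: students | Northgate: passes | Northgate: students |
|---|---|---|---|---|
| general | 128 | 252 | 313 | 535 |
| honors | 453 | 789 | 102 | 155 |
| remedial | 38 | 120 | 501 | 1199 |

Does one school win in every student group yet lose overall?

General: Valley 128/252 = 50.8%, Northgate 313/535 = 58.5% → Northgate
Honors: Valley 453/789 = 57.4%, Northgate 102/155 = 65.8% → Northgate
Remedial: Valley 38/120 = 31.7%, Northgate 501/1199 = 41.8% → Northgate
Overall: Valley 619/1161 = 53.3%, Northgate 916/1889 = 48.5% → Valley
Northgate wins each student group but Valley wins overall — the comparison reverses. Northgate's students skew toward remedial, which has a lower base rate.

Yes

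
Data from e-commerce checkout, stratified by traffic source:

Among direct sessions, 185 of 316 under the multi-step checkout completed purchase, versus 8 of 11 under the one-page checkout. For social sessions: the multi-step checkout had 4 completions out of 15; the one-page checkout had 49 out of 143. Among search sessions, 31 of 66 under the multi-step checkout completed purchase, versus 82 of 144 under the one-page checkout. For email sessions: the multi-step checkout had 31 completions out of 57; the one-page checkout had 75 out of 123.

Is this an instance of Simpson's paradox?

Yes

Direct: the multi-step checkout 185/316 = 58.5%, the one-page checkout 8/11 = 72.7% → the one-page checkout
Social: the multi-step checkout 4/15 = 26.7%, the one-page checkout 49/143 = 34.3% → the one-page checkout
Search: the multi-step checkout 31/66 = 47.0%, the one-page checkout 82/144 = 56.9% → the one-page checkout
Email: the multi-step checkout 31/57 = 54.4%, the one-page checkout 75/123 = 61.0% → the one-page checkout
Overall: the multi-step checkout 251/454 = 55.3%, the one-page checkout 214/421 = 50.8% → the multi-step checkout
The one-page checkout wins each traffic group but the multi-step checkout wins overall — the comparison reverses. The one-page checkout's sessions skew toward social, which has a lower base rate.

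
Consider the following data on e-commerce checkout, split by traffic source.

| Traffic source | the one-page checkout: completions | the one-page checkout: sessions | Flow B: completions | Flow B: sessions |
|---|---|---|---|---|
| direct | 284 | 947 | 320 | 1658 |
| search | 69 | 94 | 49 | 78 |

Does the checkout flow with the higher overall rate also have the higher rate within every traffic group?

Yes

Direct: the one-page checkout 284/947 = 30.0%, Flow B 320/1658 = 19.3% → the one-page checkout
Search: the one-page checkout 69/94 = 73.4%, Flow B 49/78 = 62.8% → the one-page checkout
Overall: the one-page checkout 353/1041 = 33.9%, Flow B 369/1736 = 21.3% → the one-page checkout
The one-page checkout wins overall and in every traffic group — no reversal.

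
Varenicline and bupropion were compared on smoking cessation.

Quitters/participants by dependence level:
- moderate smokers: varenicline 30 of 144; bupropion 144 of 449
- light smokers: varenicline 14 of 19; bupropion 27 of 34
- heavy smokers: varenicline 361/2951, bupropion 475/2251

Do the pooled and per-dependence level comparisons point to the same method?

Moderate smokers: varenicline 30/144 = 20.8%, bupropion 144/449 = 32.1% → bupropion
Light smokers: varenicline 14/19 = 73.7%, bupropion 27/34 = 79.4% → bupropion
Heavy smokers: varenicline 361/2951 = 12.2%, bupropion 475/2251 = 21.1% → bupropion
Overall: varenicline 405/3114 = 13.0%, bupropion 646/2734 = 23.6% → bupropion
Bupropion wins overall and in every dependence group — no reversal.

Yes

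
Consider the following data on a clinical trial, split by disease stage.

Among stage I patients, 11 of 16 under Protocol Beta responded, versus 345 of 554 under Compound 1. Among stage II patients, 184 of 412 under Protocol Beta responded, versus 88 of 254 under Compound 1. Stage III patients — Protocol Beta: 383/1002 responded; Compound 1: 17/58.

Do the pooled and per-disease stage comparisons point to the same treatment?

No

Stage I: Protocol Beta 11/16 = 68.8%, Compound 1 345/554 = 62.3% → Protocol Beta
Stage II: Protocol Beta 184/412 = 44.7%, Compound 1 88/254 = 34.6% → Protocol Beta
Stage III: Protocol Beta 383/1002 = 38.2%, Compound 1 17/58 = 29.3% → Protocol Beta
Overall: Protocol Beta 578/1430 = 40.4%, Compound 1 450/866 = 52.0% → Compound 1
Protocol Beta wins each disease group but Compound 1 wins overall — the comparison reverses. Protocol Beta's patients skew toward stage III, which has a lower base rate.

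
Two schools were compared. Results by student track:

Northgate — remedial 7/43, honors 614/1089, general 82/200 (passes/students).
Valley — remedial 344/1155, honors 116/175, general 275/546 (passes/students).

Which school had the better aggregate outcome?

Remedial: Northgate 7/43 = 16.3%, Valley 344/1155 = 29.8% → Valley
Honors: Northgate 614/1089 = 56.4%, Valley 116/175 = 66.3% → Valley
General: Northgate 82/200 = 41.0%, Valley 275/546 = 50.4% → Valley
Overall: Northgate 703/1332 = 52.8%, Valley 735/1876 = 39.2% → Northgate
(Valley wins every student group but Northgate wins overall — Valley's students skew toward the low-rate remedial group.)

Northgate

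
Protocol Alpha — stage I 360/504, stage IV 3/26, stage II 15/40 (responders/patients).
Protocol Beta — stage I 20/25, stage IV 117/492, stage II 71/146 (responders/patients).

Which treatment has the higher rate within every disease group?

Protocol Beta

Stage I: Protocol Alpha 360/504 = 71.4%, Protocol Beta 20/25 = 80.0% → Protocol Beta
Stage IV: Protocol Alpha 3/26 = 11.5%, Protocol Beta 117/492 = 23.8% → Protocol Beta
Stage II: Protocol Alpha 15/40 = 37.5%, Protocol Beta 71/146 = 48.6% → Protocol Beta
Protocol Beta has the higher rate in all 3 groups.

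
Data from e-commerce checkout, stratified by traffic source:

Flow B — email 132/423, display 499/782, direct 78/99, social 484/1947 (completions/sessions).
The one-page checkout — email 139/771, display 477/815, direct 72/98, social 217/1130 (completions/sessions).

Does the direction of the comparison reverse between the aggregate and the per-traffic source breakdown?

No

Email: Flow B 132/423 = 31.2%, the one-page checkout 139/771 = 18.0% → Flow B
Display: Flow B 499/782 = 63.8%, the one-page checkout 477/815 = 58.5% → Flow B
Direct: Flow B 78/99 = 78.8%, the one-page checkout 72/98 = 73.5% → Flow B
Social: Flow B 484/1947 = 24.9%, the one-page checkout 217/1130 = 19.2% → Flow B
Overall: Flow B 1193/3251 = 36.7%, the one-page checkout 905/2814 = 32.2% → Flow B
Flow B wins overall and in every traffic group — no reversal.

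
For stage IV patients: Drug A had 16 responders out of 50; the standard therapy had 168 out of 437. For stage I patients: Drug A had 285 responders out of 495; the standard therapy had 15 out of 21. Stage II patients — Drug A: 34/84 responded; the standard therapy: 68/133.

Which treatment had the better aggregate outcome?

Drug A

Stage IV: Drug A 16/50 = 32.0%, the standard therapy 168/437 = 38.4% → the standard therapy
Stage I: Drug A 285/495 = 57.6%, the standard therapy 15/21 = 71.4% → the standard therapy
Stage II: Drug A 34/84 = 40.5%, the standard therapy 68/133 = 51.1% → the standard therapy
Overall: Drug A 335/629 = 53.3%, the standard therapy 251/591 = 42.5% → Drug A
(The standard therapy wins every disease group but Drug A wins overall — the standard therapy's patients skew toward the low-rate stage IV group.)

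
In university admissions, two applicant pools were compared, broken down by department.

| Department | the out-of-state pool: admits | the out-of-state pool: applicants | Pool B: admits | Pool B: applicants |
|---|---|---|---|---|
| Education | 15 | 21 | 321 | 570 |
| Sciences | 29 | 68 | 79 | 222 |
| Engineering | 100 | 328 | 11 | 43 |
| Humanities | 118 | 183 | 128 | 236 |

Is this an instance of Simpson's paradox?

Yes

Education: the out-of-state pool 15/21 = 71.4%, Pool B 321/570 = 56.3% → the out-of-state pool
Sciences: the out-of-state pool 29/68 = 42.6%, Pool B 79/222 = 35.6% → the out-of-state pool
Engineering: the out-of-state pool 100/328 = 30.5%, Pool B 11/43 = 25.6% → the out-of-state pool
Humanities: the out-of-state pool 118/183 = 64.5%, Pool B 128/236 = 54.2% → the out-of-state pool
Overall: the out-of-state pool 262/600 = 43.7%, Pool B 539/1071 = 50.3% → Pool B
The out-of-state pool wins each department group but Pool B wins overall — the comparison reverses. The out-of-state pool's applicants skew toward Engineering, which has a lower base rate.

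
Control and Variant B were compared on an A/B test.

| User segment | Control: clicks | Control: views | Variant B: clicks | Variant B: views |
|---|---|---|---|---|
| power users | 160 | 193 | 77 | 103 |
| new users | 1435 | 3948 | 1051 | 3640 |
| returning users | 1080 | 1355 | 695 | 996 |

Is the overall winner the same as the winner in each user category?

Power users: Control 160/193 = 82.9%, Variant B 77/103 = 74.8% → Control
New users: Control 1435/3948 = 36.3%, Variant B 1051/3640 = 28.9% → Control
Returning users: Control 1080/1355 = 79.7%, Variant B 695/996 = 69.8% → Control
Overall: Control 2675/5496 = 48.7%, Variant B 1823/4739 = 38.5% → Control
Control wins overall and in every user group — no reversal.

Yes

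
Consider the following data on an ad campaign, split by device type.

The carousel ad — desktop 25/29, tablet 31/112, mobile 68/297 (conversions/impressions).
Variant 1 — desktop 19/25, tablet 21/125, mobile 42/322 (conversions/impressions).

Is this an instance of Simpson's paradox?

Desktop: the carousel ad 25/29 = 86.2%, Variant 1 19/25 = 76.0% → the carousel ad
Tablet: the carousel ad 31/112 = 27.7%, Variant 1 21/125 = 16.8% → the carousel ad
Mobile: the carousel ad 68/297 = 22.9%, Variant 1 42/322 = 13.0% → the carousel ad
Overall: the carousel ad 124/438 = 28.3%, Variant 1 82/472 = 17.4% → the carousel ad
The carousel ad wins overall and in every device group — no reversal.

No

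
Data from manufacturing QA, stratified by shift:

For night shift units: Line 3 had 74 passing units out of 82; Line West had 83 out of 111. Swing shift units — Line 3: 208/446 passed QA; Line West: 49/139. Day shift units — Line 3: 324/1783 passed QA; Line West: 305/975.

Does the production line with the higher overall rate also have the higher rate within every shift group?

No

Night shift: Line 3 74/82 = 90.2%, Line West 83/111 = 74.8% → Line 3
Swing shift: Line 3 208/446 = 46.6%, Line West 49/139 = 35.3% → Line 3
Day shift: Line 3 324/1783 = 18.2%, Line West 305/975 = 31.3% → Line West
Overall: Line 3 606/2311 = 26.2%, Line West 437/1225 = 35.7% → Line West
Neither sweeps: Line 3 wins 2 of 3 groups, Line West wins 1. Line West wins overall but not every group — no Simpson reversal.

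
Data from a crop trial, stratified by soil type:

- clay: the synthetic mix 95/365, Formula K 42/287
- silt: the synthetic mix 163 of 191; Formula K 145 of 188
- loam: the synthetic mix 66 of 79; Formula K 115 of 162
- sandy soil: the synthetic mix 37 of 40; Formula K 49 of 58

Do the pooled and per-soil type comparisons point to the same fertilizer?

Yes

Clay: the synthetic mix 95/365 = 26.0%, Formula K 42/287 = 14.6% → the synthetic mix
Silt: the synthetic mix 163/191 = 85.3%, Formula K 145/188 = 77.1% → the synthetic mix
Loam: the synthetic mix 66/79 = 83.5%, Formula K 115/162 = 71.0% → the synthetic mix
Sandy soil: the synthetic mix 37/40 = 92.5%, Formula K 49/58 = 84.5% → the synthetic mix
Overall: the synthetic mix 361/675 = 53.5%, Formula K 351/695 = 50.5% → the synthetic mix
The synthetic mix wins overall and in every soil group — no reversal.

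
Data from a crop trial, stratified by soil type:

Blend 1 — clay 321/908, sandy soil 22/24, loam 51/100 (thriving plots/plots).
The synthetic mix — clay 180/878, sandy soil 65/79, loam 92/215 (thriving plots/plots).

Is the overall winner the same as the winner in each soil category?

Yes

Clay: Blend 1 321/908 = 35.4%, the synthetic mix 180/878 = 20.5% → Blend 1
Sandy soil: Blend 1 22/24 = 91.7%, the synthetic mix 65/79 = 82.3% → Blend 1
Loam: Blend 1 51/100 = 51.0%, the synthetic mix 92/215 = 42.8% → Blend 1
Overall: Blend 1 394/1032 = 38.2%, the synthetic mix 337/1172 = 28.8% → Blend 1
Blend 1 wins overall and in every soil group — no reversal.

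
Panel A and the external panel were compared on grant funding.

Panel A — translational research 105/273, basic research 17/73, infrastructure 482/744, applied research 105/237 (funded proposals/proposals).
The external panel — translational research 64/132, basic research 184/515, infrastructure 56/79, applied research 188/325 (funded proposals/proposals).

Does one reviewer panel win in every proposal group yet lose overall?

Translational research: Panel A 105/273 = 38.5%, the external panel 64/132 = 48.5% → the external panel
Basic research: Panel A 17/73 = 23.3%, the external panel 184/515 = 35.7% → the external panel
Infrastructure: Panel A 482/744 = 64.8%, the external panel 56/79 = 70.9% → the external panel
Applied research: Panel A 105/237 = 44.3%, the external panel 188/325 = 57.8% → the external panel
Overall: Panel A 709/1327 = 53.4%, the external panel 492/1051 = 46.8% → Panel A
The external panel wins each proposal group but Panel A wins overall — the comparison reverses. The external panel's proposals skew toward basic research, which has a lower base rate.

Yes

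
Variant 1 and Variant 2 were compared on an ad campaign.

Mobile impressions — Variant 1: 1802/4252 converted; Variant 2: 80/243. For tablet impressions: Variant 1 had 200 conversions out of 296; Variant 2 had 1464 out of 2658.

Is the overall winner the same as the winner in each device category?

No

Mobile: Variant 1 1802/4252 = 42.4%, Variant 2 80/243 = 32.9% → Variant 1
Tablet: Variant 1 200/296 = 67.6%, Variant 2 1464/2658 = 55.1% → Variant 1
Overall: Variant 1 2002/4548 = 44.0%, Variant 2 1544/2901 = 53.2% → Variant 2
Variant 1 wins each device group but Variant 2 wins overall — the comparison reverses. Variant 1's impressions skew toward mobile, which has a lower base rate.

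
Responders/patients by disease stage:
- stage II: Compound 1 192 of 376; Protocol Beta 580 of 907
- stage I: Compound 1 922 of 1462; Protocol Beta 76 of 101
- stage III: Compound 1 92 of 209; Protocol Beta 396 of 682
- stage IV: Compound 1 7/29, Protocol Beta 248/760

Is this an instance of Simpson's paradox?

Yes

Stage II: Compound 1 192/376 = 51.1%, Protocol Beta 580/907 = 63.9% → Protocol Beta
Stage I: Compound 1 922/1462 = 63.1%, Protocol Beta 76/101 = 75.2% → Protocol Beta
Stage III: Compound 1 92/209 = 44.0%, Protocol Beta 396/682 = 58.1% → Protocol Beta
Stage IV: Compound 1 7/29 = 24.1%, Protocol Beta 248/760 = 32.6% → Protocol Beta
Overall: Compound 1 1213/2076 = 58.4%, Protocol Beta 1300/2450 = 53.1% → Compound 1
Protocol Beta wins each disease group but Compound 1 wins overall — the comparison reverses. Protocol Beta's patients skew toward stage IV, which has a lower base rate.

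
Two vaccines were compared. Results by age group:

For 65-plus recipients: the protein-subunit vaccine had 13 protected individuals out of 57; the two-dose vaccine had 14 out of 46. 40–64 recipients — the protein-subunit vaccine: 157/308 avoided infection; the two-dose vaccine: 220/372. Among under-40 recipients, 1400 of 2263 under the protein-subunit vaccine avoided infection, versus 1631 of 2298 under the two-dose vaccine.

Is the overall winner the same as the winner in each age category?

Yes

65-plus: the protein-subunit vaccine 13/57 = 22.8%, the two-dose vaccine 14/46 = 30.4% → the two-dose vaccine
40–64: the protein-subunit vaccine 157/308 = 51.0%, the two-dose vaccine 220/372 = 59.1% → the two-dose vaccine
Under-40: the protein-subunit vaccine 1400/2263 = 61.9%, the two-dose vaccine 1631/2298 = 71.0% → the two-dose vaccine
Overall: the protein-subunit vaccine 1570/2628 = 59.7%, the two-dose vaccine 1865/2716 = 68.7% → the two-dose vaccine
The two-dose vaccine wins overall and in every age group — no reversal.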